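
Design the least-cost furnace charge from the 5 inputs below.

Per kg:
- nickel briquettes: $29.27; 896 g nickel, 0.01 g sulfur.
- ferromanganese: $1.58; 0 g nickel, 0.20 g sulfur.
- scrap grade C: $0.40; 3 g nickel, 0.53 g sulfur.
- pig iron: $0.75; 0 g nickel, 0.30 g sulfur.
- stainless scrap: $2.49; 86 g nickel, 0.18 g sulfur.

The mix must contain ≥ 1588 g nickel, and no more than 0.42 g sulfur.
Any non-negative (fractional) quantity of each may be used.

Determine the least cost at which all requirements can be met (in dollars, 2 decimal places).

$51.16

Set it up as a linear program. Let x1 = kg of nickel briquettes, x2 = kg of ferromanganese, x3 = kg of scrap grade C, x4 = kg of pig iron, x5 = kg of stainless scrap.
min 29.27x1 + 1.58x2 + 0.4x3 + 0.75x4 + 2.49x5 subject to:
  896x1 + 3x3 + 86x5 ≥ 1588   (nickel)
  0.01x1 + 0.2x2 + 0.53x3 + 0.3x4 + 0.18x5 ≤ 0.42   (sulfur)
  x1, x2, x3, x4, x5 ≥ 0.
The optimal basis is {nickel briquettes, stainless scrap}; ferromanganese, scrap grade C, pig iron drop out. There the nickel and sulfur constraints are tight.
So nickel briquettes = 1.5567 kg, stainless scrap = 2.2469 kg.
Total cost: 29.27·1.5567 + 2.49·2.2469 = 51.1594.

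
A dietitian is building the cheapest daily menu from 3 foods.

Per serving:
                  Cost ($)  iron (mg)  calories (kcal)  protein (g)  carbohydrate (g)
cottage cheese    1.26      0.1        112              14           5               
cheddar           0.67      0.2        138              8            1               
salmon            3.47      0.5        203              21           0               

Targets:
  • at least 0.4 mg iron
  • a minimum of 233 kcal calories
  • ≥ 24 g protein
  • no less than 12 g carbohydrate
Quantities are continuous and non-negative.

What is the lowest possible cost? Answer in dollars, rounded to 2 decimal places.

$3.40

Let x1 = servings of cottage cheese, x2 = servings of cheddar, x3 = servings of salmon.
Minimize 1.26x1 + 0.67x2 + 3.47x3 subject to:
  0.1x1 + 0.2x2 + 0.5x3 ≥ 0.4   (iron)
  112x1 + 138x2 + 203x3 ≥ 233   (calories)
  14x1 + 8x2 + 21x3 ≥ 24   (protein)
  5x1 + 1x2 ≥ 12   (carbohydrate)
  x1, x2, x3 ≥ 0.
The cheapest feasible vertex uses only cottage cheese, cheddar; salmon is not used. There the iron and carbohydrate constraints are tight.
So cottage cheese = 2.222 servings, cheddar = 0.8889 servings.
Objective = 1.26·2.222 + 0.67·0.8889 = 3.3953.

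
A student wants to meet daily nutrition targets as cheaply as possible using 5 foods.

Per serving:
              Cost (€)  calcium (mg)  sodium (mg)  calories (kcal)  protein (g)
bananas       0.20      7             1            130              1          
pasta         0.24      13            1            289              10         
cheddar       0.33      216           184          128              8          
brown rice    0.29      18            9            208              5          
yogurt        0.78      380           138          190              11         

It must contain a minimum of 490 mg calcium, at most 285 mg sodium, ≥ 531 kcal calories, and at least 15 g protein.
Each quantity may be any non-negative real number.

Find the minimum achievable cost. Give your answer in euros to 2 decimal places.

€1.09

Let x1 = servings of bananas, x2 = servings of pasta, x3 = servings of cheddar, x4 = servings of brown rice, x5 = servings of yogurt.
min 0.2x1 + 0.24x2 + 0.33x3 + 0.29x4 + 0.78x5 subject to:
  7x1 + 13x2 + 216x3 + 18x4 + 380x5 ≥ 490   (calcium)
  1x1 + 1x2 + 184x3 + 9x4 + 138x5 ≤ 285   (sodium)
  130x1 + 289x2 + 128x3 + 208x4 + 190x5 ≥ 531   (calories)
  1x1 + 10x2 + 8x3 + 5x4 + 11x5 ≥ 15   (protein)
  x1, x2, x3, x4, x5 ≥ 0.
The optimal basis is {pasta, cheddar, yogurt}; bananas, brown rice drop out. There the calcium, sodium, calories constraints are tight.
So pasta = 0.9382 servings, cheddar = 1.047 servings, yogurt = 0.6621 servings.
Hence cost = 0.24·0.9382 + 0.33·1.047 + 0.78·0.6621 = €1.0871.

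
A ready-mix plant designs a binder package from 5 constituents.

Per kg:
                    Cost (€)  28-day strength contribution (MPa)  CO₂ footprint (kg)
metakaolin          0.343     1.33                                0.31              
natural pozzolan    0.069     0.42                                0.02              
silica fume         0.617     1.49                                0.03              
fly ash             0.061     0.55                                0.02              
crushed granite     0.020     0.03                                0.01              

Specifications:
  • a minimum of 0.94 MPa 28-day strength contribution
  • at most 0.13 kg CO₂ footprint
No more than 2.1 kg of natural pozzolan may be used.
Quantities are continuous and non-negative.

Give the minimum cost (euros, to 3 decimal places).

€0.104

This is a linear program. Let x1 = kg of metakaolin, x2 = kg of natural pozzolan, x3 = kg of silica fume, x4 = kg of fly ash, x5 = kg of crushed granite.
min 0.343x1 + 0.069x2 + 0.617x3 + 0.061x4 + 0.02x5 subject to:
  1.33x1 + 0.42x2 + 1.49x3 + 0.55x4 + 0.03x5 ≥ 0.94   (28-day strength contribution)
  0.31x1 + 0.02x2 + 0.03x3 + 0.02x4 + 0.01x5 ≤ 0.13   (CO₂ footprint)
  x2 ≤ 2.1
  x1, x2, x3, x4, x5 ≥ 0.
The optimal basis is {fly ash}; metakaolin, natural pozzolan, silica fume, crushed granite drop out. The 28-day strength contribution requirement is met with equality.
Optimal quantities: fly ash = 1.709 kg.
Cost = 0.061·1.709 = 0.10425.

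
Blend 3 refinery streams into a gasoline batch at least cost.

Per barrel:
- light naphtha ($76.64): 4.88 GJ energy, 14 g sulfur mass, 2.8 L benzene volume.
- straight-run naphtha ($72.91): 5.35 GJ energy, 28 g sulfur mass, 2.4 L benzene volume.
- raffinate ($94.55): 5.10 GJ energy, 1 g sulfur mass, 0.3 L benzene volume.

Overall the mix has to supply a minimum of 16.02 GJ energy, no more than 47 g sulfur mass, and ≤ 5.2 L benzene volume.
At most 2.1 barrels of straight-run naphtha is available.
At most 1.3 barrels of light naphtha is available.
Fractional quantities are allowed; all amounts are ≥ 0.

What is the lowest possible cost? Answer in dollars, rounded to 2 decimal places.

Treat it as an LP. Let x1 = barrels of light naphtha, x2 = barrels of straight-run naphtha, x3 = barrels of raffinate.
Minimise 76.64x1 + 72.91x2 + 94.55x3 subject to:
  4.88x1 + 5.35x2 + 5.1x3 ≥ 16.02   (energy)
  14x1 + 28x2 + 1x3 ≤ 47   (sulfur mass)
  2.8x1 + 2.4x2 + 0.3x3 ≤ 5.2   (benzene volume)
  x2 ≤ 2.1
  x1 ≤ 1.3
  x1, x2, x3 ≥ 0.
All 3 inputs are positive at the optimum. The energy, sulfur mass, benzene volume requirements are met with equality.
Optimal quantities: light naphtha = 0.574653 barrels, straight-run naphtha = 1.34925 barrels, raffinate = 1.17593 barrels.
Cost = 76.64·0.574653 + 72.91·1.34925 + 94.55·1.17593 = 253.5994.

$253.60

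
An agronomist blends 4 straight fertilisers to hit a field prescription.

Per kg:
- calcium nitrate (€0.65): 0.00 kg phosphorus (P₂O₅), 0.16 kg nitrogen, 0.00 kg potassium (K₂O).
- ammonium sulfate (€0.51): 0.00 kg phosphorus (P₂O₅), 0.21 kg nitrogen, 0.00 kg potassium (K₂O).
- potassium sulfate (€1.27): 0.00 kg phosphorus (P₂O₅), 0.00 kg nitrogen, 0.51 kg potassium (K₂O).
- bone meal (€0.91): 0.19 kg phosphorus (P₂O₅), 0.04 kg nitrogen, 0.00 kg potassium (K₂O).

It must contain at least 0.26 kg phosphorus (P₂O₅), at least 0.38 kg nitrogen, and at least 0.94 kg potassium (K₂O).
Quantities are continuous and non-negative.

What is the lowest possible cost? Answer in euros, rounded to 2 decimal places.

€4.38

Let x1 = kg of calcium nitrate, x2 = kg of ammonium sulfate, x3 = kg of potassium sulfate, x4 = kg of bone meal.
Minimise 0.65x1 + 0.51x2 + 1.27x3 + 0.91x4 with:
  0.19x4 ≥ 0.26   (phosphorus (P₂O₅))
  0.16x1 + 0.21x2 + 0.04x4 ≥ 0.38   (nitrogen)
  0.51x3 ≥ 0.94   (potassium (K₂O))
  x1, x2, x3, x4 ≥ 0.
The optimal basis is {ammonium sulfate, potassium sulfate, bone meal}; calcium nitrate drops out. The phosphorus (P₂O₅), nitrogen, potassium (K₂O) requirements are met with equality.
So ammonium sulfate = 1.549 kg, potassium sulfate = 1.843 kg, bone meal = 1.368 kg.
Hence cost = 0.51·1.549 + 1.27·1.843 + 0.91·1.368 = €4.3755.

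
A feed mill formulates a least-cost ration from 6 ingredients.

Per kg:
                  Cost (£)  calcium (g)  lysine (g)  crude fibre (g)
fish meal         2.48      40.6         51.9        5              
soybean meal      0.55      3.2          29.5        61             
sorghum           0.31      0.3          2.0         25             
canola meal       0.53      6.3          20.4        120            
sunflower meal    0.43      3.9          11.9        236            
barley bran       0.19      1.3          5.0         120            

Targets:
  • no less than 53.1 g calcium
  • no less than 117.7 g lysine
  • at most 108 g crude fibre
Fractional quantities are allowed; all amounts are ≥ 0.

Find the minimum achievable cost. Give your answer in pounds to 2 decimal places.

Let x1 = kg of fish meal, x2 = kg of soybean meal, x3 = kg of sorghum, x4 = kg of canola meal, x5 = kg of sunflower meal, x6 = kg of barley bran.
min 2.48x1 + 0.55x2 + 0.31x3 + 0.53x4 + 0.43x5 + 0.19x6 s.t.:
  40.6x1 + 3.2x2 + 0.3x3 + 6.3x4 + 3.9x5 + 1.3x6 ≥ 53.1   (calcium)
  51.9x1 + 29.5x2 + 2x3 + 20.4x4 + 11.9x5 + 5x6 ≥ 117.7   (lysine)
  5x1 + 61x2 + 25x3 + 120x4 + 236x5 + 120x6 ≤ 108   (crude fibre)
  x1, x2, x3, x4, x5, x6 ≥ 0.
The optimal basis is {fish meal, soybean meal}; sorghum, canola meal, sunflower meal, barley bran drop out. The lysine and crude fibre requirements are met with equality.
That vertex is x1 = 1.323, x2 = 1.662.
Hence cost = 2.48·1.323 + 0.55·1.662 = £4.1951.

£4.20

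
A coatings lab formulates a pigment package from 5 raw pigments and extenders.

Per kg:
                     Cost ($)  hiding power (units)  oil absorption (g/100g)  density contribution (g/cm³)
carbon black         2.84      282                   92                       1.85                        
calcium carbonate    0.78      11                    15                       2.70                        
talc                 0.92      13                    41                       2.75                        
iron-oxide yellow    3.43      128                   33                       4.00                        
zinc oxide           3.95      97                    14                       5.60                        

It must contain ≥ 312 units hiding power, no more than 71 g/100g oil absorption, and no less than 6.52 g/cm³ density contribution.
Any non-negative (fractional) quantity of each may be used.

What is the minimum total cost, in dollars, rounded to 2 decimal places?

Set it up as a linear program. Let x1 = kg of carbon black, x2 = kg of calcium carbonate, x3 = kg of talc, x4 = kg of iron-oxide yellow, x5 = kg of zinc oxide.
Minimize 2.84x1 + 0.78x2 + 0.92x3 + 3.43x4 + 3.95x5 s.t.:
  282x1 + 11x2 + 13x3 + 128x4 + 97x5 ≥ 312   (hiding power)
  92x1 + 15x2 + 41x3 + 33x4 + 14x5 ≤ 71   (oil absorption)
  1.85x1 + 2.7x2 + 2.75x3 + 4x4 + 5.6x5 ≥ 6.52   (density contribution)
  x1, x2, x3, x4, x5 ≥ 0.
The minimum-cost mix takes nothing from calcium carbonate, talc, iron-oxide yellow — only carbon black, zinc oxide. Binding constraints: hiding power and oil absorption.
That vertex is x1 = 0.5062, x5 = 1.745.
Hence cost = 2.84·0.5062 + 3.95·1.745 = $8.3304.

$8.33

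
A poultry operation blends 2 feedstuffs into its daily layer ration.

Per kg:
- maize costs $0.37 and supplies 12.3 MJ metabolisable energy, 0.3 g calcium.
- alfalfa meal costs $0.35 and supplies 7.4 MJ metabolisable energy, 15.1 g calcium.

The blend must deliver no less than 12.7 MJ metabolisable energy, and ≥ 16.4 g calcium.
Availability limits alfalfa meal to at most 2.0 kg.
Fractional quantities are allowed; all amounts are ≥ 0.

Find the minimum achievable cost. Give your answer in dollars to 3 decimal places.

Treat it as an LP. Let x1 = kg of maize, x2 = kg of alfalfa meal.
min 0.37x1 + 0.35x2 subject to:
  12.3x1 + 7.4x2 ≥ 12.7   (metabolisable energy)
  0.3x1 + 15.1x2 ≥ 16.4   (calcium)
  x2 ≤ 2
  x1, x2 ≥ 0.
Both inputs are positive at the optimum. There the metabolisable energy and calcium constraints are tight.
Optimal quantities: maize = 0.3837 kg, alfalfa meal = 1.078 kg.
Cost = 0.37·0.3837 + 0.35·1.078 = 0.51927.

$0.519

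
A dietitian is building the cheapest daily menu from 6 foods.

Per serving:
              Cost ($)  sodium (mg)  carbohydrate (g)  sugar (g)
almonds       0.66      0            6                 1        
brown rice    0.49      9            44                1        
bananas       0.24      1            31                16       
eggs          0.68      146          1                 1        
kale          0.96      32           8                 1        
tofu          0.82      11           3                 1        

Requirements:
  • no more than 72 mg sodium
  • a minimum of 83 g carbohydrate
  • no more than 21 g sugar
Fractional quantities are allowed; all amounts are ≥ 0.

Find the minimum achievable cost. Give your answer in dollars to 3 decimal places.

$0.793

Let x1 = servings of almonds, x2 = servings of brown rice, x3 = servings of bananas, x4 = servings of eggs, x5 = servings of kale, x6 = servings of tofu.
Minimize 0.66x1 + 0.49x2 + 0.24x3 + 0.68x4 + 0.96x5 + 0.82x6 with:
  9x2 + 1x3 + 146x4 + 32x5 + 11x6 ≤ 72   (sodium)
  6x1 + 44x2 + 31x3 + 1x4 + 8x5 + 3x6 ≥ 83   (carbohydrate)
  1x1 + 1x2 + 16x3 + 1x4 + 1x5 + 1x6 ≤ 21   (sugar)
  x1, x2, x3, x4, x5, x6 ≥ 0.
At the optimum only brown rice, bananas are positive (almonds, eggs, kale, tofu = 0). Binding constraints: carbohydrate and sugar.
Optimal quantities: brown rice = 1.006 servings, bananas = 1.25 servings.
Objective = 0.49·1.006 + 0.24·1.25 = 0.79294.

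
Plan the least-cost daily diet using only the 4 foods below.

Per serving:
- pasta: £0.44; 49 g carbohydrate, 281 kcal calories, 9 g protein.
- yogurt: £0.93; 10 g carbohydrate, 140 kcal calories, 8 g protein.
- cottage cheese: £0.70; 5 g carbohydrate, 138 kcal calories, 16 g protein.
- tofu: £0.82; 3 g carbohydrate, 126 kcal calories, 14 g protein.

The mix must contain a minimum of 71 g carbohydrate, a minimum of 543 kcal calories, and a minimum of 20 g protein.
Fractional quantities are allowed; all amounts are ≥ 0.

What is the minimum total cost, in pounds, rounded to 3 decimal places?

Let x1 = servings of pasta, x2 = servings of yogurt, x3 = servings of cottage cheese, x4 = servings of tofu.
Minimize 0.44x1 + 0.93x2 + 0.7x3 + 0.82x4 subject to:
  49x1 + 10x2 + 5x3 + 3x4 ≥ 71   (carbohydrate)
  281x1 + 140x2 + 138x3 + 126x4 ≥ 543   (calories)
  9x1 + 8x2 + 16x3 + 14x4 ≥ 20   (protein)
  x1, x2, x3, x4 ≥ 0.
The minimum-cost mix takes nothing from yogurt, tofu — only pasta, cottage cheese. Binding constraints: calories and protein.
So pasta = 1.822 servings, cottage cheese = 0.2253 servings.
Cost = 0.44·1.822 + 0.7·0.2253 = 0.95939.

£0.959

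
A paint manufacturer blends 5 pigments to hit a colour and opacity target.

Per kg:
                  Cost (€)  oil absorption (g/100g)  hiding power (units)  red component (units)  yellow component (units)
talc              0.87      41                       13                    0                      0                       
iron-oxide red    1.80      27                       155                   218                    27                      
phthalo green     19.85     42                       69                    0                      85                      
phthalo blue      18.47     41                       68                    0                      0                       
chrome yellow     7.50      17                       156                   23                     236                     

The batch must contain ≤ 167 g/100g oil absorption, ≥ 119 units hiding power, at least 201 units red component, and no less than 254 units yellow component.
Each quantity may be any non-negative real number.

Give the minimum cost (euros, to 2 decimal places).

Let x1 = kg of talc, x2 = kg of iron-oxide red, x3 = kg of phthalo green, x4 = kg of phthalo blue, x5 = kg of chrome yellow.
min 0.87x1 + 1.8x2 + 19.85x3 + 18.47x4 + 7.5x5 subject to:
  41x1 + 27x2 + 42x3 + 41x4 + 17x5 ≤ 167   (oil absorption)
  13x1 + 155x2 + 69x3 + 68x4 + 156x5 ≥ 119   (hiding power)
  218x2 + 23x5 ≥ 201   (red component)
  27x2 + 85x3 + 236x5 ≥ 254   (yellow component)
  x1, x2, x3, x4, x5 ≥ 0.
The cheapest feasible vertex uses only iron-oxide red, chrome yellow; talc, phthalo green, phthalo blue are not used. Binding constraints: red component and yellow component.
So iron-oxide red = 0.8183 kg, chrome yellow = 0.9826 kg.
Total cost: 1.8·0.8183 + 7.5·0.9826 = 8.8424.

€8.84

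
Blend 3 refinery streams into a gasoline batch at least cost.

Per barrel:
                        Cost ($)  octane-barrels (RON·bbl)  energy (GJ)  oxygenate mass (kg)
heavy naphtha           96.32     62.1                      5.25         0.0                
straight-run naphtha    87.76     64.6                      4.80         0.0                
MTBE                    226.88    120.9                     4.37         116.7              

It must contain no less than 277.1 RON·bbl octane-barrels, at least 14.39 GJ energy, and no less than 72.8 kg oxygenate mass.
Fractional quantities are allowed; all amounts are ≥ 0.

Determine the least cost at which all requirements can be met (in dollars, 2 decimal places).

Let x1 = barrels of heavy naphtha, x2 = barrels of straight-run naphtha, x3 = barrels of MTBE.
Minimise 96.32x1 + 87.76x2 + 226.88x3 s.t.:
  62.1x1 + 64.6x2 + 120.9x3 ≥ 277.1   (octane-barrels)
  5.25x1 + 4.8x2 + 4.37x3 ≥ 14.39   (energy)
  116.7x3 ≥ 72.8   (oxygenate mass)
  x1, x2, x3 ≥ 0.
The optimal basis is {straight-run naphtha, MTBE}; heavy naphtha drops out. The octane-barrels and oxygenate mass requirements are met with equality.
Optimal quantities: straight-run naphtha = 3.122 barrels, MTBE = 0.62382 barrels.
Total cost: 87.76·3.122 + 226.88·0.62382 = 415.5190.

$415.52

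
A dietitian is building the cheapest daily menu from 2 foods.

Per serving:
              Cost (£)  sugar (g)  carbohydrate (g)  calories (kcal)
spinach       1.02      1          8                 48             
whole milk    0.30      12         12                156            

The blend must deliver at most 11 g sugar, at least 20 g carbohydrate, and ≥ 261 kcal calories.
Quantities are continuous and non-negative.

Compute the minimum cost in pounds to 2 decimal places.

£3.63

This is a linear program. Let x1 = servings of spinach, x2 = servings of whole milk.
min 1.02x1 + 0.3x2 subject to:
  1x1 + 12x2 ≤ 11   (sugar)
  8x1 + 12x2 ≥ 20   (carbohydrate)
  48x1 + 156x2 ≥ 261   (calories)
  x1, x2 ≥ 0.
Both inputs are positive at the optimum. The sugar and calories requirements are met with equality.
So spinach = 3.371 servings, whole milk = 0.6357 servings.
Hence cost = 1.02·3.371 + 0.3·0.6357 = £3.6291.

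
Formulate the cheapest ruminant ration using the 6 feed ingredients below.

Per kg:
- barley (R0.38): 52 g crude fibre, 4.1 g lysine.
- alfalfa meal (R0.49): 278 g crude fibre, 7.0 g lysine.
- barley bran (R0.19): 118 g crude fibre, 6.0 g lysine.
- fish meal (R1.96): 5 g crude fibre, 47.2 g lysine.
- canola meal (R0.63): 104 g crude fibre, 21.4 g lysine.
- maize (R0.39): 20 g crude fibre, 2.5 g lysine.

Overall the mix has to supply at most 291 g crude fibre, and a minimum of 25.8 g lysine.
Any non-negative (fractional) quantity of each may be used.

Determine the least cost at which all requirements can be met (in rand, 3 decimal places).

R0.760

Let x1 = kg of barley, x2 = kg of alfalfa meal, x3 = kg of barley bran, x4 = kg of fish meal, x5 = kg of canola meal, x6 = kg of maize.
Minimize 0.38x1 + 0.49x2 + 0.19x3 + 1.96x4 + 0.63x5 + 0.39x6 s.t.:
  52x1 + 278x2 + 118x3 + 5x4 + 104x5 + 20x6 ≤ 291   (crude fibre)
  4.1x1 + 7x2 + 6x3 + 47.2x4 + 21.4x5 + 2.5x6 ≥ 25.8   (lysine)
  x1, x2, x3, x4, x5, x6 ≥ 0.
At the optimum only canola meal is positive (barley, alfalfa meal, barley bran, fish meal, maize = 0). The lysine requirement is met with equality.
That vertex is x5 = 1.206.
Cost = 0.63·1.206 = 0.75978.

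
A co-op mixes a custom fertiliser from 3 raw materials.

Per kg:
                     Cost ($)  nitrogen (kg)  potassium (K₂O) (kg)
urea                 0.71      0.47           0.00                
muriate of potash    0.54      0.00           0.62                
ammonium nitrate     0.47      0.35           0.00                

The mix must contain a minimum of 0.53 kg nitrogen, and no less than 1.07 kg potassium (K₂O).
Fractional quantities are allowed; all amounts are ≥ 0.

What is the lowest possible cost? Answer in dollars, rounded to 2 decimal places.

Set it up as a linear program. Let x1 = kg of urea, x2 = kg of muriate of potash, x3 = kg of ammonium nitrate.
Minimise 0.71x1 + 0.54x2 + 0.47x3 subject to:
  0.47x1 + 0.35x3 ≥ 0.53   (nitrogen)
  0.62x2 ≥ 1.07   (potassium (K₂O))
  x1, x2, x3 ≥ 0.
The cheapest feasible vertex uses only muriate of potash, ammonium nitrate; urea is not used. The nitrogen and potassium (K₂O) requirements are met with equality.
That vertex is x2 = 1.726, x3 = 1.514.
Total cost: 0.54·1.726 + 0.47·1.514 = 1.6436.

$1.64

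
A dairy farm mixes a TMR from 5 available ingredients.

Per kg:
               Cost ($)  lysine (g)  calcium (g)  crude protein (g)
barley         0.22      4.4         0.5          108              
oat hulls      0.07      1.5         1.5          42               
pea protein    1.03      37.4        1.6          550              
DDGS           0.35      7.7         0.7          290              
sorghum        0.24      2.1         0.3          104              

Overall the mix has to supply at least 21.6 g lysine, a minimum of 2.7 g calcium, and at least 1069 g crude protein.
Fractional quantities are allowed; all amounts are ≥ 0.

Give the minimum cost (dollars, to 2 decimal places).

Treat it as an LP. Let x1 = kg of barley, x2 = kg of oat hulls, x3 = kg of pea protein, x4 = kg of DDGS, x5 = kg of sorghum.
Minimise 0.22x1 + 0.07x2 + 1.03x3 + 0.35x4 + 0.24x5 with:
  4.4x1 + 1.5x2 + 37.4x3 + 7.7x4 + 2.1x5 ≥ 21.6   (lysine)
  0.5x1 + 1.5x2 + 1.6x3 + 0.7x4 + 0.3x5 ≥ 2.7   (calcium)
  108x1 + 42x2 + 550x3 + 290x4 + 104x5 ≥ 1069   (crude protein)
  x1, x2, x3, x4, x5 ≥ 0.
At the optimum only oat hulls, DDGS are positive (barley, pea protein, sorghum = 0). The calcium and crude protein requirements are met with equality.
So oat hulls = 0.08555 kg, DDGS = 3.674 kg.
Total cost: 0.07·0.08555 + 0.35·3.674 = 1.2919.

$1.29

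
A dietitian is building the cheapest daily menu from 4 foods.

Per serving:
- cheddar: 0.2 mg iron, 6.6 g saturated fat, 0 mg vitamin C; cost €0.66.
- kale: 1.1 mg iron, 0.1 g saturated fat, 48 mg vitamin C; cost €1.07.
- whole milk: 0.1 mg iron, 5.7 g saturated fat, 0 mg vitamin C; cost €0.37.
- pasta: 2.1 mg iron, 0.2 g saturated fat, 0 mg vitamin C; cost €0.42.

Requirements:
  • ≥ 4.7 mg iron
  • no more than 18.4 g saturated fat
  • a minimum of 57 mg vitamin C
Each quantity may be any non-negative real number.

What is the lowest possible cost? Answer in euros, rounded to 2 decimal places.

Treat it as an LP. Let x1 = servings of cheddar, x2 = servings of kale, x3 = servings of whole milk, x4 = servings of pasta.
min 0.66x1 + 1.07x2 + 0.37x3 + 0.42x4 with:
  0.2x1 + 1.1x2 + 0.1x3 + 2.1x4 ≥ 4.7   (iron)
  6.6x1 + 0.1x2 + 5.7x3 + 0.2x4 ≤ 18.4   (saturated fat)
  48x2 ≥ 57   (vitamin C)
  x1, x2, x3, x4 ≥ 0.
The minimum-cost mix takes nothing from cheddar, whole milk — only kale, pasta. The iron and vitamin C requirements are met with equality.
Optimal quantities: kale = 1.188 servings, pasta = 1.616 servings.
Total cost: 1.07·1.188 + 0.42·1.616 = 1.9499.

€1.95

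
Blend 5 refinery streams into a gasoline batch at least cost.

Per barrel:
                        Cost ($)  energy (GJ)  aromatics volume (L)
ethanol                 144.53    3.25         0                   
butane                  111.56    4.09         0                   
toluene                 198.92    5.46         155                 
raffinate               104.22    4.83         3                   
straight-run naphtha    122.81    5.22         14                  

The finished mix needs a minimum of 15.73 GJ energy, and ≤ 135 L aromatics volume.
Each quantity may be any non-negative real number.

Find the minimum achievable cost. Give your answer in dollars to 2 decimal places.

Set it up as a linear program. Let x1 = barrels of ethanol, x2 = barrels of butane, x3 = barrels of toluene, x4 = barrels of raffinate, x5 = barrels of straight-run naphtha.
Minimise 144.53x1 + 111.56x2 + 198.92x3 + 104.22x4 + 122.81x5 s.t.:
  3.25x1 + 4.09x2 + 5.46x3 + 4.83x4 + 5.22x5 ≥ 15.73   (energy)
  155x3 + 3x4 + 14x5 ≤ 135   (aromatics volume)
  x1, x2, x3, x4, x5 ≥ 0.
The minimum-cost mix takes nothing from ethanol, butane, toluene, straight-run naphtha — only raffinate. Binding constraint: energy.
Optimal quantities: raffinate = 3.25673 barrels.
Total cost: 104.22·3.25673 = 339.4164.

$339.42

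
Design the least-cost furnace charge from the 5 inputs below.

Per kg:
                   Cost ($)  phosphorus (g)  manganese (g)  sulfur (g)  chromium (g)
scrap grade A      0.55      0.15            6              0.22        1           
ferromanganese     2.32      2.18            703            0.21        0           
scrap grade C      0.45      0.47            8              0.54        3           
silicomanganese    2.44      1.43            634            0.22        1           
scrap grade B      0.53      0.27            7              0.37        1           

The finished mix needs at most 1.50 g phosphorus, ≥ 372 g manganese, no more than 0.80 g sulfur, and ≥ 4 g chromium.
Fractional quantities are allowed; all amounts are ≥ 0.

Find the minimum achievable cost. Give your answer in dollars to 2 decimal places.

Let x1 = kg of scrap grade A, x2 = kg of ferromanganese, x3 = kg of scrap grade C, x4 = kg of silicomanganese, x5 = kg of scrap grade B.
Minimise 0.55x1 + 2.32x2 + 0.45x3 + 2.44x4 + 0.53x5 with:
  0.15x1 + 2.18x2 + 0.47x3 + 1.43x4 + 0.27x5 ≤ 1.5   (phosphorus)
  6x1 + 703x2 + 8x3 + 634x4 + 7x5 ≥ 372   (manganese)
  0.22x1 + 0.21x2 + 0.54x3 + 0.22x4 + 0.37x5 ≤ 0.8   (sulfur)
  1x1 + 3x3 + 1x4 + 1x5 ≥ 4   (chromium)
  x1, x2, x3, x4, x5 ≥ 0.
The cheapest feasible vertex uses only ferromanganese, scrap grade C, silicomanganese; scrap grade A, scrap grade B are not used. There the phosphorus, manganese, chromium constraints are tight.
So ferromanganese = 0.1897 kg, scrap grade C = 1.213 kg, silicomanganese = 0.3611 kg.
Total cost: 2.32·0.1897 + 0.45·1.213 + 2.44·0.3611 = 1.8670.

$1.87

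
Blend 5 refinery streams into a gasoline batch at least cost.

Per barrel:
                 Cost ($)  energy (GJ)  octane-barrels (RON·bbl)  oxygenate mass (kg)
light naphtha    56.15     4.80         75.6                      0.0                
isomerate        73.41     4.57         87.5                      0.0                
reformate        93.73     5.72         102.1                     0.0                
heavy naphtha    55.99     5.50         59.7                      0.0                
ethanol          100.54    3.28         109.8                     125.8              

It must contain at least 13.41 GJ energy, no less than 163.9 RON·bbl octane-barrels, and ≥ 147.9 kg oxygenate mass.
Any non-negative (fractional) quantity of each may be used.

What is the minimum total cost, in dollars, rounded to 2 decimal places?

This is a linear program. Let x1 = barrels of light naphtha, x2 = barrels of isomerate, x3 = barrels of reformate, x4 = barrels of heavy naphtha, x5 = barrels of ethanol.
Minimise 56.15x1 + 73.41x2 + 93.73x3 + 55.99x4 + 100.54x5 with:
  4.8x1 + 4.57x2 + 5.72x3 + 5.5x4 + 3.28x5 ≥ 13.41   (energy)
  75.6x1 + 87.5x2 + 102.1x3 + 59.7x4 + 109.8x5 ≥ 163.9   (octane-barrels)
  125.8x5 ≥ 147.9   (oxygenate mass)
  x1, x2, x3, x4, x5 ≥ 0.
The cheapest feasible vertex uses only heavy naphtha, ethanol; light naphtha, isomerate, reformate are not used. The energy and oxygenate mass requirements are met with equality.
Solving gives x4 = 1.73705, x5 = 1.17568.
Cost = 55.99·1.73705 + 100.54·1.17568 = 215.4603.

$215.46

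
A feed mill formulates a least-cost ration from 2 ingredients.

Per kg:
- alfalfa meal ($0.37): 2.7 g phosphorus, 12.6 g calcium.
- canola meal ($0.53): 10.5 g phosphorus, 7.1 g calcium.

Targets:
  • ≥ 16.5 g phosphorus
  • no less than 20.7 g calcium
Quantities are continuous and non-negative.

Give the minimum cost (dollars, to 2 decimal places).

$1.04

Set it up as a linear program. Let x1 = kg of alfalfa meal, x2 = kg of canola meal.
min 0.37x1 + 0.53x2 s.t.:
  2.7x1 + 10.5x2 ≥ 16.5   (phosphorus)
  12.6x1 + 7.1x2 ≥ 20.7   (calcium)
  x1, x2 ≥ 0.
Both inputs are positive at the optimum. There the phosphorus and calcium constraints are tight.
That vertex is x1 = 0.8857, x2 = 1.344.
Cost = 0.37·0.8857 + 0.53·1.344 = 1.0400.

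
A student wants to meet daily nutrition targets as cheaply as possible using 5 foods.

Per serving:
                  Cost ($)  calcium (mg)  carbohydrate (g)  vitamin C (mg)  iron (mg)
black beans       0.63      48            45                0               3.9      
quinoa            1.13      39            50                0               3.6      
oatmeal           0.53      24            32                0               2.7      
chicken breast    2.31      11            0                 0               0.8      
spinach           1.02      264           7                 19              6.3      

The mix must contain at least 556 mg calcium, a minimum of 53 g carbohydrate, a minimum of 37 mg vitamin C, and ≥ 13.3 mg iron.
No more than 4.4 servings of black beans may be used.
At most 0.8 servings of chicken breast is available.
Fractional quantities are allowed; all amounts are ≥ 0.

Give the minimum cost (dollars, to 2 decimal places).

$2.54

Let x1 = servings of black beans, x2 = servings of quinoa, x3 = servings of oatmeal, x4 = servings of chicken breast, x5 = servings of spinach.
min 0.63x1 + 1.13x2 + 0.53x3 + 2.31x4 + 1.02x5 s.t.:
  48x1 + 39x2 + 24x3 + 11x4 + 264x5 ≥ 556   (calcium)
  45x1 + 50x2 + 32x3 + 7x5 ≥ 53   (carbohydrate)
  19x5 ≥ 37   (vitamin C)
  3.9x1 + 3.6x2 + 2.7x3 + 0.8x4 + 6.3x5 ≥ 13.3   (iron)
  x1 ≤ 4.4
  x4 ≤ 0.8
  x1, x2, x3, x4, x5 ≥ 0.
The minimum-cost mix takes nothing from quinoa, oatmeal, chicken breast — only black beans, spinach. The carbohydrate and vitamin C requirements are met with equality.
That vertex is x1 = 0.8749, x5 = 1.947.
Cost = 0.63·0.8749 + 1.02·1.947 = 2.5371.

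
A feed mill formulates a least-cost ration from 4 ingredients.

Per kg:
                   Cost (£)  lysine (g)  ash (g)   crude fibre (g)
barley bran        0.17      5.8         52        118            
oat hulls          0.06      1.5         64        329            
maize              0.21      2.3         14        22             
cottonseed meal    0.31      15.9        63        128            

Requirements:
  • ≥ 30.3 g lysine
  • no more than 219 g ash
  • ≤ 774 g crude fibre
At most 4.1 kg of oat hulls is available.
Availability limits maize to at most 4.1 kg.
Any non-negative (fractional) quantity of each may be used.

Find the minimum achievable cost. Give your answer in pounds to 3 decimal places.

£0.591

Set it up as a linear program. Let x1 = kg of barley bran, x2 = kg of oat hulls, x3 = kg of maize, x4 = kg of cottonseed meal.
Minimize 0.17x1 + 0.06x2 + 0.21x3 + 0.31x4 s.t.:
  5.8x1 + 1.5x2 + 2.3x3 + 15.9x4 ≥ 30.3   (lysine)
  52x1 + 64x2 + 14x3 + 63x4 ≤ 219   (ash)
  118x1 + 329x2 + 22x3 + 128x4 ≤ 774   (crude fibre)
  x2 ≤ 4.1
  x3 ≤ 4.1
  x1, x2, x3, x4 ≥ 0.
The minimum-cost mix takes nothing from barley bran, oat hulls, maize — only cottonseed meal. There the lysine constraint is tight.
So cottonseed meal = 1.906 kg.
Total cost: 0.31·1.906 = 0.59086.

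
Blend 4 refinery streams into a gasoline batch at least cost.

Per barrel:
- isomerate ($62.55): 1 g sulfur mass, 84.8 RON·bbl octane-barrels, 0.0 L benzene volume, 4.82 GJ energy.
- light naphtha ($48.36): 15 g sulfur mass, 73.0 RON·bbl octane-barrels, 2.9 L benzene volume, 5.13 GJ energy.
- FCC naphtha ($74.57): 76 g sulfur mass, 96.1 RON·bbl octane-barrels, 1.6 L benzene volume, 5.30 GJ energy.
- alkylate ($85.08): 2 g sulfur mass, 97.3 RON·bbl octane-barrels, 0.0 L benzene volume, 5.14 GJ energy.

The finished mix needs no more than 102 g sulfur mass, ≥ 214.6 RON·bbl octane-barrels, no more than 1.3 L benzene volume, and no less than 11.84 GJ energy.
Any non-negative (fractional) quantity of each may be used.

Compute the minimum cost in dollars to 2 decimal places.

Let x1 = barrels of isomerate, x2 = barrels of light naphtha, x3 = barrels of FCC naphtha, x4 = barrels of alkylate.
min 62.55x1 + 48.36x2 + 74.57x3 + 85.08x4 s.t.:
  1x1 + 15x2 + 76x3 + 2x4 ≤ 102   (sulfur mass)
  84.8x1 + 73x2 + 96.1x3 + 97.3x4 ≥ 214.6   (octane-barrels)
  2.9x2 + 1.6x3 ≤ 1.3   (benzene volume)
  4.82x1 + 5.13x2 + 5.3x3 + 5.14x4 ≥ 11.84   (energy)
  x1, x2, x3, x4 ≥ 0.
The optimal basis is {isomerate, light naphtha}; FCC naphtha, alkylate drop out. The octane-barrels and benzene volume requirements are met with equality.
That vertex is x1 = 2.14476, x2 = 0.448276.
Cost = 62.55·2.14476 + 48.36·0.448276 = 155.8334.

$155.83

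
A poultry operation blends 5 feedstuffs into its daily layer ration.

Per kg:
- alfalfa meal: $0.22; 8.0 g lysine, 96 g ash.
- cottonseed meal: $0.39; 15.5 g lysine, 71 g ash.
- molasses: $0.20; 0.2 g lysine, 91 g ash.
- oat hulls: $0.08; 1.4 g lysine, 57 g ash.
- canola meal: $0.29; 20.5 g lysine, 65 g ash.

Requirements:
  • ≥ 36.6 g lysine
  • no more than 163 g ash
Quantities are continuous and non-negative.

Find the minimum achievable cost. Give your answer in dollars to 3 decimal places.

$0.518

Let x1 = kg of alfalfa meal, x2 = kg of cottonseed meal, x3 = kg of molasses, x4 = kg of oat hulls, x5 = kg of canola meal.
Minimize 0.22x1 + 0.39x2 + 0.2x3 + 0.08x4 + 0.29x5 subject to:
  8x1 + 15.5x2 + 0.2x3 + 1.4x4 + 20.5x5 ≥ 36.6   (lysine)
  96x1 + 71x2 + 91x3 + 57x4 + 65x5 ≤ 163   (ash)
  x1, x2, x3, x4, x5 ≥ 0.
The minimum-cost mix takes nothing from alfalfa meal, cottonseed meal, molasses, oat hulls — only canola meal. The lysine requirement is met with equality.
So canola meal = 1.785 kg.
Hence cost = 0.29·1.785 = $0.51765.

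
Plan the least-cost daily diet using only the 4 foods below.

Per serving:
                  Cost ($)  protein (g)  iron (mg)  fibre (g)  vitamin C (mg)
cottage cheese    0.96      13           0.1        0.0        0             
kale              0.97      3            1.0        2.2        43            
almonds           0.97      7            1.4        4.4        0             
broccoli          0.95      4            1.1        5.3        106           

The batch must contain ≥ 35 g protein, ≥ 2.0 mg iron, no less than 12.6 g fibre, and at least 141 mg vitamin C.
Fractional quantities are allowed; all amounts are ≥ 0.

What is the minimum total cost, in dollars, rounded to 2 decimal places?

Set it up as a linear program. Let x1 = servings of cottage cheese, x2 = servings of kale, x3 = servings of almonds, x4 = servings of broccoli.
min 0.96x1 + 0.97x2 + 0.97x3 + 0.95x4 subject to:
  13x1 + 3x2 + 7x3 + 4x4 ≥ 35   (protein)
  0.1x1 + 1x2 + 1.4x3 + 1.1x4 ≥ 2   (iron)
  2.2x2 + 4.4x3 + 5.3x4 ≥ 12.6   (fibre)
  43x2 + 106x4 ≥ 141   (vitamin C)
  x1, x2, x3, x4 ≥ 0.
The cheapest feasible vertex uses only cottage cheese, almonds, broccoli; kale is not used. There the protein, fibre, vitamin C constraints are tight.
Solving gives x1 = 1.604, x3 = 1.261, x4 = 1.33.
Total cost: 0.96·1.604 + 0.97·1.261 + 0.95·1.33 = 4.0265.

$4.03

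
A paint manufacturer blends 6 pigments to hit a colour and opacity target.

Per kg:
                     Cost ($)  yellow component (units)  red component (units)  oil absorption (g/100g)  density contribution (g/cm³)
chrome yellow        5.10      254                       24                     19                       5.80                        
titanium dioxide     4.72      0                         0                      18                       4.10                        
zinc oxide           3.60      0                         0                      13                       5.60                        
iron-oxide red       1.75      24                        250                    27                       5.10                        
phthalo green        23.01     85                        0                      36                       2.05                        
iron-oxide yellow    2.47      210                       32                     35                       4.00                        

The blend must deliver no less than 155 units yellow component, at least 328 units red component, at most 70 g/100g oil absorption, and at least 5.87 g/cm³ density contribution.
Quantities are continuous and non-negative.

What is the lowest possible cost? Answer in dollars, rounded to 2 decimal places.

This is a linear program. Let x1 = kg of chrome yellow, x2 = kg of titanium dioxide, x3 = kg of zinc oxide, x4 = kg of iron-oxide red, x5 = kg of phthalo green, x6 = kg of iron-oxide yellow.
Minimise 5.1x1 + 4.72x2 + 3.6x3 + 1.75x4 + 23.01x5 + 2.47x6 s.t.:
  254x1 + 24x4 + 85x5 + 210x6 ≥ 155   (yellow component)
  24x1 + 250x4 + 32x6 ≥ 328   (red component)
  19x1 + 18x2 + 13x3 + 27x4 + 36x5 + 35x6 ≤ 70   (oil absorption)
  5.8x1 + 4.1x2 + 5.6x3 + 5.1x4 + 2.05x5 + 4x6 ≥ 5.87   (density contribution)
  x1, x2, x3, x4, x5, x6 ≥ 0.
The minimum-cost mix takes nothing from chrome yellow, titanium dioxide, zinc oxide, phthalo green — only iron-oxide red, iron-oxide yellow. The yellow component and red component requirements are met with equality.
Solving gives x4 = 1.236, x6 = 0.5969.
Cost = 1.75·1.236 + 2.47·0.5969 = 3.6373.

$3.64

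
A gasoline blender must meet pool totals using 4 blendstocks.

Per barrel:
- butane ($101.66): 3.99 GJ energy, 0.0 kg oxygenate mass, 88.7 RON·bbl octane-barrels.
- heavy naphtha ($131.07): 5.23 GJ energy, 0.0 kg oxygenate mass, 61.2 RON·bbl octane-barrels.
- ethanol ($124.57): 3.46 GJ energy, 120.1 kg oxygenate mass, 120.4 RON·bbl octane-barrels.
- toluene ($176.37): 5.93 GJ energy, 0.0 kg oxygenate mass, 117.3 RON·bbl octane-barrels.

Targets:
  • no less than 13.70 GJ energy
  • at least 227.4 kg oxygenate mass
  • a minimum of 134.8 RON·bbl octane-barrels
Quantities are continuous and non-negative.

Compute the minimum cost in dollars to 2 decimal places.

$415.02

Set it up as a linear program. Let x1 = barrels of butane, x2 = barrels of heavy naphtha, x3 = barrels of ethanol, x4 = barrels of toluene.
Minimise 101.66x1 + 131.07x2 + 124.57x3 + 176.37x4 s.t.:
  3.99x1 + 5.23x2 + 3.46x3 + 5.93x4 ≥ 13.7   (energy)
  120.1x3 ≥ 227.4   (oxygenate mass)
  88.7x1 + 61.2x2 + 120.4x3 + 117.3x4 ≥ 134.8   (octane-barrels)
  x1, x2, x3, x4 ≥ 0.
The minimum-cost mix takes nothing from butane, toluene — only heavy naphtha, ethanol. There the energy and oxygenate mass constraints are tight.
Solving gives x2 = 1.3669, x3 = 1.8934.
Cost = 131.07·1.3669 + 124.57·1.8934 = 415.0204.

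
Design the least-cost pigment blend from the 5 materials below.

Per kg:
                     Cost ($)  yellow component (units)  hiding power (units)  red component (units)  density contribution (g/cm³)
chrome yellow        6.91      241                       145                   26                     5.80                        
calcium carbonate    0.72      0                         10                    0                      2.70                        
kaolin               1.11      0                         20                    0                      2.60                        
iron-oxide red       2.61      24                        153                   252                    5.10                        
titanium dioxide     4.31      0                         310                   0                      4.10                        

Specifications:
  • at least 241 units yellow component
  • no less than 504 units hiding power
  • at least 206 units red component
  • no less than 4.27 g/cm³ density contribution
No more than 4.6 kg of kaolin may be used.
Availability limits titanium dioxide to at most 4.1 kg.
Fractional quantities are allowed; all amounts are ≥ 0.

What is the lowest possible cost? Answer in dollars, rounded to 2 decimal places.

Treat it as an LP. Let x1 = kg of chrome yellow, x2 = kg of calcium carbonate, x3 = kg of kaolin, x4 = kg of iron-oxide red, x5 = kg of titanium dioxide.
Minimize 6.91x1 + 0.72x2 + 1.11x3 + 2.61x4 + 4.31x5 s.t.:
  241x1 + 24x4 ≥ 241   (yellow component)
  145x1 + 10x2 + 20x3 + 153x4 + 310x5 ≥ 504   (hiding power)
  26x1 + 252x4 ≥ 206   (red component)
  5.8x1 + 2.7x2 + 2.6x3 + 5.1x4 + 4.1x5 ≥ 4.27   (density contribution)
  x3 ≤ 4.6
  x5 ≤ 4.1
  x1, x2, x3, x4, x5 ≥ 0.
The minimum-cost mix takes nothing from calcium carbonate, kaolin, titanium dioxide — only chrome yellow, iron-oxide red. Binding constraints: yellow component and hiding power.
Optimal quantities: chrome yellow = 0.742 kg, iron-oxide red = 2.591 kg.
Hence cost = 6.91·0.742 + 2.61·2.591 = $11.8897.

$11.89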